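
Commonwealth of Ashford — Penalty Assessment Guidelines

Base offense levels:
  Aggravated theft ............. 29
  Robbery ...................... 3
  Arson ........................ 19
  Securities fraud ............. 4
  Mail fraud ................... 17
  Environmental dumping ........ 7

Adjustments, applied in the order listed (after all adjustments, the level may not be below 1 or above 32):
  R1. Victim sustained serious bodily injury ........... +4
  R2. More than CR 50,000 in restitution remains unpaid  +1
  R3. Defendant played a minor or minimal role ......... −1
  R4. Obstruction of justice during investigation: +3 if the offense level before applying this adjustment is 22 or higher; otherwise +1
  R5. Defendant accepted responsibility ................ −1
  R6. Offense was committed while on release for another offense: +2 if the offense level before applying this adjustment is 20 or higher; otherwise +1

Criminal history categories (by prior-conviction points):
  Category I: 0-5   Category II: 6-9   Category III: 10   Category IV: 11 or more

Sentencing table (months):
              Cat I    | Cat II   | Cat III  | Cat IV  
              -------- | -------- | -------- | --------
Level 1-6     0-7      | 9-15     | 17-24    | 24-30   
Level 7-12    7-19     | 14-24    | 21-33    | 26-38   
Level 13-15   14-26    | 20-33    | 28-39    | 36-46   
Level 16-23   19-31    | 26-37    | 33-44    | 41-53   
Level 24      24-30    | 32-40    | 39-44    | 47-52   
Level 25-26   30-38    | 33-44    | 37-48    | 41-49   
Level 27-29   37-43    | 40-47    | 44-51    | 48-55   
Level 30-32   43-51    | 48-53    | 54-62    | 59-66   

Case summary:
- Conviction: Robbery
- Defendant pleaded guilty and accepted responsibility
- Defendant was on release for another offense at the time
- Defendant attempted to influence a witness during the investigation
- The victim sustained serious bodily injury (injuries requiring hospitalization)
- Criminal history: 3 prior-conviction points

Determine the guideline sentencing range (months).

Base offense level for robbery: 3.
R1 applies: 3 + 4 = 7.
R3 does not apply.
R4 applies (level before this adjustment is 7 < 22, so +1): 7 + 1 = 8.
R5 applies: 8 − 1 = 7.
R6 applies (level before this adjustment is 7 < 20, so +1): 7 + 1 = 8.
Final offense level: 8.
Criminal history: 3 prior points → Category I (0-5).
Level 8 falls in the 7-12 band.
Grid: Level 7-12 × Category I = 7-19 months.

7-19 months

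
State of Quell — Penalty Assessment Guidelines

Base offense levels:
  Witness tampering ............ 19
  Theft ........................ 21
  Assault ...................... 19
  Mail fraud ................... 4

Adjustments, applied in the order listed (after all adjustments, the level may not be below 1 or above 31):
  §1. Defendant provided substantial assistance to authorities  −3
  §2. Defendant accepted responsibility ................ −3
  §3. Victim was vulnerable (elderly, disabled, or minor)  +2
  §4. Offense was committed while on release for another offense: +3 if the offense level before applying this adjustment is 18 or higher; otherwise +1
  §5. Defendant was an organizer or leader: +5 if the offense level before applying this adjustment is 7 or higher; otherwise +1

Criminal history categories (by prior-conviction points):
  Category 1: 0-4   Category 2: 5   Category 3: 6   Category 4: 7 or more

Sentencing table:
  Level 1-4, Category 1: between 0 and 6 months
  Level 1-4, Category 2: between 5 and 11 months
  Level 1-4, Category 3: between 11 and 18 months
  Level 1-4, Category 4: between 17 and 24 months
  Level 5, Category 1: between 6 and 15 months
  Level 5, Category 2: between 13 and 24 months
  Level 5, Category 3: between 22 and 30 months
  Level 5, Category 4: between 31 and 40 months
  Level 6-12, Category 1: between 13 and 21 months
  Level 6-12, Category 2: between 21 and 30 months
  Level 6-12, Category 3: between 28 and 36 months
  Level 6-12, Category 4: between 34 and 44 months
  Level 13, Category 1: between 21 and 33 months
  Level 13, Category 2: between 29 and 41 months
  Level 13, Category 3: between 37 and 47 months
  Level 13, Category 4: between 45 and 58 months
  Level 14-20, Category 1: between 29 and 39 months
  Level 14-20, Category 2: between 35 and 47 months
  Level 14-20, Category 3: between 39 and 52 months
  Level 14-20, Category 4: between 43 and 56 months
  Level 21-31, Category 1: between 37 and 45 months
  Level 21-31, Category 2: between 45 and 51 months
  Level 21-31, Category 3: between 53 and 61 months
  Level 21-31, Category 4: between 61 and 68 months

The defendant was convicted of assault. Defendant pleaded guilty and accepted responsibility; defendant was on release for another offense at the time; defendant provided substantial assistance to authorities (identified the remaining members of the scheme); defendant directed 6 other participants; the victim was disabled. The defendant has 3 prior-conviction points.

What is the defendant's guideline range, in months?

Base offense level for assault: 19.
§1 applies: 19 − 3 = 16.
§2 applies: 16 − 3 = 13.
§3 applies: 13 + 2 = 15.
§4 applies (level before this adjustment is 15 < 18, so +1): 15 + 1 = 16.
§5 applies (level before this adjustment is 16 ≥ 7, so +5): 16 + 5 = 21.
Final offense level: 21.
Criminal history: 3 prior points → Category 1 (0-4).
Level 21 falls in the 21-31 band.
Grid: Level 21-31 × Category 1 = 37-45 months.

37-45 months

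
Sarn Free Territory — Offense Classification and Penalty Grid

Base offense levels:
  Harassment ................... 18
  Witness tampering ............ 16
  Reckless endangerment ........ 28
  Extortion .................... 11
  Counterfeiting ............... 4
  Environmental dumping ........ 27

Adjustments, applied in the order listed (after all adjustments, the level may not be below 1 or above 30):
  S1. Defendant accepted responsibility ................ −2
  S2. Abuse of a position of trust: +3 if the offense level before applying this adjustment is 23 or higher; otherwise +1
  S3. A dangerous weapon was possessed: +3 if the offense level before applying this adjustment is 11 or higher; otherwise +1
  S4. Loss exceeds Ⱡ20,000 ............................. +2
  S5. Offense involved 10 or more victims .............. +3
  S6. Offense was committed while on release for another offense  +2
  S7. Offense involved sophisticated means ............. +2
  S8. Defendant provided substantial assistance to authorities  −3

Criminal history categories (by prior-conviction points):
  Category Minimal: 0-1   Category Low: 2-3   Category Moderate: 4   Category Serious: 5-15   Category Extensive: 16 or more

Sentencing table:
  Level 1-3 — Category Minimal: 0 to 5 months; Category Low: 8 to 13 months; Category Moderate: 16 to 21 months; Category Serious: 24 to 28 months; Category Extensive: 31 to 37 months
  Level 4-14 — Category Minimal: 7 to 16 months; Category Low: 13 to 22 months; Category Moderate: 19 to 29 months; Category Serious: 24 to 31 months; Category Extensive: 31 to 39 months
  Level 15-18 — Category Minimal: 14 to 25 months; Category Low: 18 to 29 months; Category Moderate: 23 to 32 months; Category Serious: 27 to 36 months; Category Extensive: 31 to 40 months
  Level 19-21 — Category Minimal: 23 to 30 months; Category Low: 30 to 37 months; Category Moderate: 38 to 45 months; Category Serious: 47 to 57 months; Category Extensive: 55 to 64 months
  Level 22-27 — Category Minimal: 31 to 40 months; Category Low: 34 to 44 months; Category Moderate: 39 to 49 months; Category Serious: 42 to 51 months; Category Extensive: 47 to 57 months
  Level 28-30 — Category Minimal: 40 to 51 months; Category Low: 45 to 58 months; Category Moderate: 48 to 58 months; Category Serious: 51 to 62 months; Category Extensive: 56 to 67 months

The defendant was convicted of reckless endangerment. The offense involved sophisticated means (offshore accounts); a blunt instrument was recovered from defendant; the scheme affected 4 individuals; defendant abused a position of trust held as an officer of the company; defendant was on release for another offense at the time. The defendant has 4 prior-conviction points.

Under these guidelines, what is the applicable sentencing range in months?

48-58 months

Base offense level for reckless endangerment: 28.
S2 applies (level before this adjustment is 28 ≥ 23, so +3): 28 + 3 = 31.
S3 applies (level before this adjustment is 31 ≥ 11, so +3): 31 + 3 = 34.
S4 does not apply.
S5 does not apply.
S6 applies: 34 + 2 = 36.
S7 applies: 36 + 2 = 38.
Level 38 exceeds the maximum of 30; capped at 30.
Final offense level: 30.
Criminal history: 4 prior points → Category Moderate (4).
Level 30 falls in the 28-30 band.
Grid: Level 28-30 × Category Moderate = 48-58 months.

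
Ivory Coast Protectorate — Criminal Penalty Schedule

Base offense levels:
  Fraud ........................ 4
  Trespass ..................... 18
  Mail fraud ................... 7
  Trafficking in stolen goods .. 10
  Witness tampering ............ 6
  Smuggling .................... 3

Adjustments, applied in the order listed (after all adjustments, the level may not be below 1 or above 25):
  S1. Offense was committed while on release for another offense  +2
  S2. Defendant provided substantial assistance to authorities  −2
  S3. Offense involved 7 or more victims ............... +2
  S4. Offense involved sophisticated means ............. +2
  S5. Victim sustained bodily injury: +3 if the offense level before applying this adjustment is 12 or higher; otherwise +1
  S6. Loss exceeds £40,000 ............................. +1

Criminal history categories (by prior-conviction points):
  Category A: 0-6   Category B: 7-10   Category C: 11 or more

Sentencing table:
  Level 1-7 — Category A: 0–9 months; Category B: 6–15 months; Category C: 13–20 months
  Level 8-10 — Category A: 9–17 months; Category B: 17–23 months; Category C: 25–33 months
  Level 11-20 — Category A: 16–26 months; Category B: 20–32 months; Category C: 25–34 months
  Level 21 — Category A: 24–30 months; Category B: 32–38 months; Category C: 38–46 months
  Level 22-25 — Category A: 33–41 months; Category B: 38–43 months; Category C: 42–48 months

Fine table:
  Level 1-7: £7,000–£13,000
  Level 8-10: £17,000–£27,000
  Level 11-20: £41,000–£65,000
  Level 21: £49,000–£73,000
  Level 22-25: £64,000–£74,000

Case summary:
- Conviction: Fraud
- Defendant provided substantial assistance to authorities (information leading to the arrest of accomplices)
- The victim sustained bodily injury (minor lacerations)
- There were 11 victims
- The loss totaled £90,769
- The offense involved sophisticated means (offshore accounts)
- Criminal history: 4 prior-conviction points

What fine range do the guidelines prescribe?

£17,000–£27,000

Base offense level for fraud: 4.
S1 does not apply.
S2 applies: 4 − 2 = 2.
S3 applies: 2 + 2 = 4.
S4 applies: 4 + 2 = 6.
S5 applies (level before this adjustment is 6 < 12, so +1): 6 + 1 = 7.
S6 applies: 7 + 1 = 8.
Final offense level: 8.
Level 8 falls in the 8-10 band.
Fine table: Level 8-10 → £17,000–£27,000.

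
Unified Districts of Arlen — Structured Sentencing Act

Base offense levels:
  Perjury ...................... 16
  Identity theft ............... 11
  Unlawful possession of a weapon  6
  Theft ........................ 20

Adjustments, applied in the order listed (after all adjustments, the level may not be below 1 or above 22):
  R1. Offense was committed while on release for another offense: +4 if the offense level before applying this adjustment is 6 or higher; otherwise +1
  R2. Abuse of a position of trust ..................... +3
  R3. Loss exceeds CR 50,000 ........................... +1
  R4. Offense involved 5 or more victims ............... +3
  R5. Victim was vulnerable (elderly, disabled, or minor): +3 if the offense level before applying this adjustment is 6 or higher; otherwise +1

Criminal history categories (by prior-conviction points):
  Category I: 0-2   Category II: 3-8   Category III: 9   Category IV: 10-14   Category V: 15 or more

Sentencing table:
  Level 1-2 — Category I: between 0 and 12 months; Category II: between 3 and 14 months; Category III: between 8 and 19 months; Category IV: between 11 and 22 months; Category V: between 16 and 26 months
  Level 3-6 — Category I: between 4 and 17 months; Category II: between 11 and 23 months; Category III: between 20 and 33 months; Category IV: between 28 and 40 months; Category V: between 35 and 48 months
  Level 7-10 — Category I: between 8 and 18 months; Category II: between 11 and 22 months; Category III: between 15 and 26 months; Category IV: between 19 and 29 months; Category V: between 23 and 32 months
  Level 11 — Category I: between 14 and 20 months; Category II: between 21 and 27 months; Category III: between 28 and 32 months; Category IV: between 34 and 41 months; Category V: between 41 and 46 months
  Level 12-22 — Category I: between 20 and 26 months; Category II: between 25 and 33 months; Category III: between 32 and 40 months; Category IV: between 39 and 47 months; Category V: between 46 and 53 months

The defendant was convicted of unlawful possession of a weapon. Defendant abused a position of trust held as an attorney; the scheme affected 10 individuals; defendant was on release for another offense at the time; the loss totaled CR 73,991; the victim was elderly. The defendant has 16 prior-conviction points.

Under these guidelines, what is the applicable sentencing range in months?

46-53 months

Base offense level for unlawful possession of a weapon: 6.
R1 applies (level before this adjustment is 6 ≥ 6, so +4): 6 + 4 = 10.
R2 applies: 10 + 3 = 13.
R3 applies: 13 + 1 = 14.
R4 applies: 14 + 3 = 17.
R5 applies (level before this adjustment is 17 ≥ 6, so +3): 17 + 3 = 20.
Final offense level: 20.
Criminal history: 16 prior points → Category V (15+).
Level 20 falls in the 12-22 band.
Grid: Level 12-22 × Category V = 46-53 months.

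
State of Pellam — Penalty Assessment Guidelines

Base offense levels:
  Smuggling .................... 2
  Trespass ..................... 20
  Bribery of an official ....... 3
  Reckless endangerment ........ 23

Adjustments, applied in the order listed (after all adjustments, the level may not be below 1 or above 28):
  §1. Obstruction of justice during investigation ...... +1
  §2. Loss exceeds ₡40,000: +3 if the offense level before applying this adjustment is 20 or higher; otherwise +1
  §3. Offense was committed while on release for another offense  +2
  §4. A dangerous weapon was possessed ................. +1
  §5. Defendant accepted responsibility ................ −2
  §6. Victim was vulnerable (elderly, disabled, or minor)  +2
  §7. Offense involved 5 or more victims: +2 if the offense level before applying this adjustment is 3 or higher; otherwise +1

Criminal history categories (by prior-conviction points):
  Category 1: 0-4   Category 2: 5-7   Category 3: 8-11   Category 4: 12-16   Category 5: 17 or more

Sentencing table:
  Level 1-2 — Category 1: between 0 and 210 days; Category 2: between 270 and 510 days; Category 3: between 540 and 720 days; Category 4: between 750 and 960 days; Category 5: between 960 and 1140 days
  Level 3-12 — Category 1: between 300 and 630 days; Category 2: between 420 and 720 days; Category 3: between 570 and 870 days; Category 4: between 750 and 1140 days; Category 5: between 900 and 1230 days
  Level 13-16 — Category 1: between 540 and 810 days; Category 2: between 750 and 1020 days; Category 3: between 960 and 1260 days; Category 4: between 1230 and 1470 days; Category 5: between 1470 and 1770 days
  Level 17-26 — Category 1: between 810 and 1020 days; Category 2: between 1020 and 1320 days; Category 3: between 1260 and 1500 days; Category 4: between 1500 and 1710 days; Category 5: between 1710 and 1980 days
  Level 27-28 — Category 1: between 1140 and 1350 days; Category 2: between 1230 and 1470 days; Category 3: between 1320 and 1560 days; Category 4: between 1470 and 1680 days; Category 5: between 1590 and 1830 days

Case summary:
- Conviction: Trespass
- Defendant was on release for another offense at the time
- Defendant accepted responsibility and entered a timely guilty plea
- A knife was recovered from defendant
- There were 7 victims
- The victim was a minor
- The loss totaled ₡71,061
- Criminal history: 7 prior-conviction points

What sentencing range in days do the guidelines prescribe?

1230-1470 days

Base offense level for trespass: 20.
§1 does not apply.
§2 applies (level before this adjustment is 20 ≥ 20, so +3): 20 + 3 = 23.
§3 applies: 23 + 2 = 25.
§4 applies: 25 + 1 = 26.
§5 applies: 26 − 2 = 24.
§6 applies: 24 + 2 = 26.
§7 applies (level before this adjustment is 26 ≥ 3, so +2): 26 + 2 = 28.
Final offense level: 28.
Criminal history: 7 prior points → Category 2 (5-7).
Level 28 falls in the 27-28 band.
Grid: Level 27-28 × Category 2 = 1230-1470 days.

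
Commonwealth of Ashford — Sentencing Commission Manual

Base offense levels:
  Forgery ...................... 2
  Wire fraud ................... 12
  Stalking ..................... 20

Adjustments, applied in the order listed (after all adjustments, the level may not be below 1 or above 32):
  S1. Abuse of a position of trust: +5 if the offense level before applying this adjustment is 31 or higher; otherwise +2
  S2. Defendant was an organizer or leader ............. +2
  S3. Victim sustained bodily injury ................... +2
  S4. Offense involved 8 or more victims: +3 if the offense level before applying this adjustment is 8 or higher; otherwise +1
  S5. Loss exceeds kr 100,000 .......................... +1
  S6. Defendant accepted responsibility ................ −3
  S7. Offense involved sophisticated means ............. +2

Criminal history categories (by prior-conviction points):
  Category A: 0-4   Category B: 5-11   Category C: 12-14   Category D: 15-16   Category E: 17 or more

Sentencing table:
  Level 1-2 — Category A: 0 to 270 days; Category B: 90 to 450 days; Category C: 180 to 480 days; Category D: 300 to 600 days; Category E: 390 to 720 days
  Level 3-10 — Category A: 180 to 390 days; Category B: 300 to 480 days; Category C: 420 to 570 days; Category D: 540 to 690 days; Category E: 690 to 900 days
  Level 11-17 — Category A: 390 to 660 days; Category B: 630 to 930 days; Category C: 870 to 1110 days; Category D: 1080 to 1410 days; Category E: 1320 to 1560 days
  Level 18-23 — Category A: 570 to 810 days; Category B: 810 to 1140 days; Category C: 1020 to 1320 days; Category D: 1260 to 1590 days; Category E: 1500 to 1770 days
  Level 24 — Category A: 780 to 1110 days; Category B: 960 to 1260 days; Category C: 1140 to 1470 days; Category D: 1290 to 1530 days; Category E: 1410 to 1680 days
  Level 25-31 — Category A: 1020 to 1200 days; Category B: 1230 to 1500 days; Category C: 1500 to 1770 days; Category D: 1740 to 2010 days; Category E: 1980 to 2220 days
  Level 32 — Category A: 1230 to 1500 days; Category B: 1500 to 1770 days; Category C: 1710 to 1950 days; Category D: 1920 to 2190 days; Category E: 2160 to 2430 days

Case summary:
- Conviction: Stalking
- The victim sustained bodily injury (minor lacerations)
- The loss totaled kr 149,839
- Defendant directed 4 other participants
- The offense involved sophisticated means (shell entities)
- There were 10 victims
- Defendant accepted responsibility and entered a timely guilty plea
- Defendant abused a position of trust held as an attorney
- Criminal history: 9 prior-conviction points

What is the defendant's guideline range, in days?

Base offense level for stalking: 20.
S1 applies (level before this adjustment is 20 < 31, so +2): 20 + 2 = 22.
S2 applies: 22 + 2 = 24.
S3 applies: 24 + 2 = 26.
S4 applies (level before this adjustment is 26 ≥ 8, so +3): 26 + 3 = 29.
S5 applies: 29 + 1 = 30.
S6 applies: 30 − 3 = 27.
S7 applies: 27 + 2 = 29.
Final offense level: 29.
Criminal history: 9 prior points → Category B (5-11).
Level 29 falls in the 25-31 band.
Grid: Level 25-31 × Category B = 1230-1500 days.

1230-1500 days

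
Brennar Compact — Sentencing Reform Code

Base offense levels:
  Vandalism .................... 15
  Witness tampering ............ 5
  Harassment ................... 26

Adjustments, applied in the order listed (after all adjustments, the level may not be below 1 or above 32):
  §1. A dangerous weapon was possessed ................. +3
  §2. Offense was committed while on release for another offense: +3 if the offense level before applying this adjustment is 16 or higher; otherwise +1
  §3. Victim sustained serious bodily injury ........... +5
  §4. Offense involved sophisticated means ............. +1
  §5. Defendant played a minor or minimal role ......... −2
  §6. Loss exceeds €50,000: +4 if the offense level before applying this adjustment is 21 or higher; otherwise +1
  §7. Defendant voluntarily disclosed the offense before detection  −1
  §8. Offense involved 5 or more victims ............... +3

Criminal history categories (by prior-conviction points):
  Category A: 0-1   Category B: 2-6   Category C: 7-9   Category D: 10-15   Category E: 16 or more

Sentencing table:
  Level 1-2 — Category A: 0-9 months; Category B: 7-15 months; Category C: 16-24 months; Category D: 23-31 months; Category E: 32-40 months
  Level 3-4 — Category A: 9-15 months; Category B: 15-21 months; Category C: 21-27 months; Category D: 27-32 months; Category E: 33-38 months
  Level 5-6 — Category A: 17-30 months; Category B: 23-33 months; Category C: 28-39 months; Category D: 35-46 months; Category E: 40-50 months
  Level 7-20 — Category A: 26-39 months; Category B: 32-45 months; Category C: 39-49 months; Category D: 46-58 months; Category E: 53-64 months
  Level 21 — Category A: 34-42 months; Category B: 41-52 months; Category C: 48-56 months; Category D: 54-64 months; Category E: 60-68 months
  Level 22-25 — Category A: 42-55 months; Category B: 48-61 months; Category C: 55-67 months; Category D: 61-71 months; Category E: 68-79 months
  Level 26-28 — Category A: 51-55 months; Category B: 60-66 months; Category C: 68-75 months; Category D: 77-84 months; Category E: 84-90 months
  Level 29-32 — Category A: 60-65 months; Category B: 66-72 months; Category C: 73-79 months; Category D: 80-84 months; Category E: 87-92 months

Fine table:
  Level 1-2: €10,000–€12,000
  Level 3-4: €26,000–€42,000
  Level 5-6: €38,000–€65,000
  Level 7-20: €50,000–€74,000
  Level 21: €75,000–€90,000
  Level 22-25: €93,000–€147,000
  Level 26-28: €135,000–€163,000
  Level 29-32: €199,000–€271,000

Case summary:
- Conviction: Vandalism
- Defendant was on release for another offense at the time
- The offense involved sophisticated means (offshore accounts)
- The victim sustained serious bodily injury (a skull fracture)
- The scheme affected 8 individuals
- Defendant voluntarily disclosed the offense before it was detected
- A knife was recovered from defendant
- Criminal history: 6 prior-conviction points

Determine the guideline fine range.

€199,000–€271,000

Base offense level for vandalism: 15.
§1 applies: 15 + 3 = 18.
§2 applies (level before this adjustment is 18 ≥ 16, so +3): 18 + 3 = 21.
§3 applies: 21 + 5 = 26.
§4 applies: 26 + 1 = 27.
§7 applies: 27 − 1 = 26.
§8 applies: 26 + 3 = 29.
Final offense level: 29.
Level 29 falls in the 29-32 band.
Fine table: Level 29-32 → €199,000–€271,000.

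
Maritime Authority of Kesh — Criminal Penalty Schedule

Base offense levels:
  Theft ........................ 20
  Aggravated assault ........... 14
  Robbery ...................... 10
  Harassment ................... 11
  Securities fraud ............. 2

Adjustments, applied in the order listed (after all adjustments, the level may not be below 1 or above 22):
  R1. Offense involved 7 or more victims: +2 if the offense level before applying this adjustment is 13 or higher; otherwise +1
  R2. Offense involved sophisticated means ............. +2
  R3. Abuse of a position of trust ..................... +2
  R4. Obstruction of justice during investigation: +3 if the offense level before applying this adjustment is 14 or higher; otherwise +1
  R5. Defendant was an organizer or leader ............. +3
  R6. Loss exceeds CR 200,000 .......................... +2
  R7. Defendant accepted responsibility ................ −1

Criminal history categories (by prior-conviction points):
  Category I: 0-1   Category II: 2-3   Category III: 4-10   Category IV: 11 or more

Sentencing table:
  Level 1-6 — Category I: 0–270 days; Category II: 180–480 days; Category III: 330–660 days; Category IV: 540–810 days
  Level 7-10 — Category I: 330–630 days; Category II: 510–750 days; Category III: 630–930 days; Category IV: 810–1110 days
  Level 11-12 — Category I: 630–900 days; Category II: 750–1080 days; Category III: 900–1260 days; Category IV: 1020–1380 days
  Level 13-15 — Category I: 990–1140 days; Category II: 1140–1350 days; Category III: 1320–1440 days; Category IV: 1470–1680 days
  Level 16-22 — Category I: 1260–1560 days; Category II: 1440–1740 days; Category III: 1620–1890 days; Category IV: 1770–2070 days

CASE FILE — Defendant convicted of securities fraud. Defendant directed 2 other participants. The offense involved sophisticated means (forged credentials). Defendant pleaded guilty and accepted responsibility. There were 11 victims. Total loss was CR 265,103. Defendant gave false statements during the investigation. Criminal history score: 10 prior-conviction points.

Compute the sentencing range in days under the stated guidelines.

630-930 days

Base offense level for securities fraud: 2.
R1 applies (level before this adjustment is 2 < 13, so +1): 2 + 1 = 3.
R2 applies: 3 + 2 = 5.
R4 applies (level before this adjustment is 5 < 14, so +1): 5 + 1 = 6.
R5 applies: 6 + 3 = 9.
R6 applies: 9 + 2 = 11.
R7 applies: 11 − 1 = 10.
Final offense level: 10.
Criminal history: 10 prior points → Category III (4-10).
Level 10 falls in the 7-10 band.
Grid: Level 7-10 × Category III = 630-930 days.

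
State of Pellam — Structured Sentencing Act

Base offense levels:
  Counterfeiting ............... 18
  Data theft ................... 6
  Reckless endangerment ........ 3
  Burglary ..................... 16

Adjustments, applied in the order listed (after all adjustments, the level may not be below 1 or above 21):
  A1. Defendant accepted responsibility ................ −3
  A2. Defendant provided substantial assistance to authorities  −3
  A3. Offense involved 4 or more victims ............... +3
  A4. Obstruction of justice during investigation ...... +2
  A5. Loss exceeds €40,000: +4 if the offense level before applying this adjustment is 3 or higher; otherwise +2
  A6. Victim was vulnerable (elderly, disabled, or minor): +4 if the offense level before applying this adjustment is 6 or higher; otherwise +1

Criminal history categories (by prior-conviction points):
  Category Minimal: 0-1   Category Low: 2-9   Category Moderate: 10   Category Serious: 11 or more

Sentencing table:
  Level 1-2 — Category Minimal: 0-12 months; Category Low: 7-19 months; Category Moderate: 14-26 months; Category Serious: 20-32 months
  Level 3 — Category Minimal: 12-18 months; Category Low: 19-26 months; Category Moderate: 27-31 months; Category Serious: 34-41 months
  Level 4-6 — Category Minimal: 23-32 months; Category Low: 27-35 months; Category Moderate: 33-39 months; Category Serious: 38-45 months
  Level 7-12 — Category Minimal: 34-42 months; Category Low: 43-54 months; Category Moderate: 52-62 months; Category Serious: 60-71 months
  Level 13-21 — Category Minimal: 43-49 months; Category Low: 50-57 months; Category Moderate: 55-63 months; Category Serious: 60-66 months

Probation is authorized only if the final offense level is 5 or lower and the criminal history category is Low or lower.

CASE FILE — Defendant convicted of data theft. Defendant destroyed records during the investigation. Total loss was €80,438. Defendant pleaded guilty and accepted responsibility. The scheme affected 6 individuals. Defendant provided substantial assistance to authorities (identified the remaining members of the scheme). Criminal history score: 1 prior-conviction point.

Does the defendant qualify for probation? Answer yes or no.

No

Base offense level for data theft: 6.
A1 applies: 6 − 3 = 3.
A2 applies: 3 − 3 = 0.
A3 applies: 0 + 3 = 3.
A4 applies: 3 + 2 = 5.
A5 applies (level before this adjustment is 5 ≥ 3, so +4): 5 + 4 = 9.
Final offense level: 9.
Criminal history: 1 prior point → Category Minimal (0-1).
Level 9 falls in the 7-12 band.
Grid: Level 7-12 × Category Minimal = 34-42 months.
Probation check: level 9 > 5 and category Minimal ≤ Low → not eligible.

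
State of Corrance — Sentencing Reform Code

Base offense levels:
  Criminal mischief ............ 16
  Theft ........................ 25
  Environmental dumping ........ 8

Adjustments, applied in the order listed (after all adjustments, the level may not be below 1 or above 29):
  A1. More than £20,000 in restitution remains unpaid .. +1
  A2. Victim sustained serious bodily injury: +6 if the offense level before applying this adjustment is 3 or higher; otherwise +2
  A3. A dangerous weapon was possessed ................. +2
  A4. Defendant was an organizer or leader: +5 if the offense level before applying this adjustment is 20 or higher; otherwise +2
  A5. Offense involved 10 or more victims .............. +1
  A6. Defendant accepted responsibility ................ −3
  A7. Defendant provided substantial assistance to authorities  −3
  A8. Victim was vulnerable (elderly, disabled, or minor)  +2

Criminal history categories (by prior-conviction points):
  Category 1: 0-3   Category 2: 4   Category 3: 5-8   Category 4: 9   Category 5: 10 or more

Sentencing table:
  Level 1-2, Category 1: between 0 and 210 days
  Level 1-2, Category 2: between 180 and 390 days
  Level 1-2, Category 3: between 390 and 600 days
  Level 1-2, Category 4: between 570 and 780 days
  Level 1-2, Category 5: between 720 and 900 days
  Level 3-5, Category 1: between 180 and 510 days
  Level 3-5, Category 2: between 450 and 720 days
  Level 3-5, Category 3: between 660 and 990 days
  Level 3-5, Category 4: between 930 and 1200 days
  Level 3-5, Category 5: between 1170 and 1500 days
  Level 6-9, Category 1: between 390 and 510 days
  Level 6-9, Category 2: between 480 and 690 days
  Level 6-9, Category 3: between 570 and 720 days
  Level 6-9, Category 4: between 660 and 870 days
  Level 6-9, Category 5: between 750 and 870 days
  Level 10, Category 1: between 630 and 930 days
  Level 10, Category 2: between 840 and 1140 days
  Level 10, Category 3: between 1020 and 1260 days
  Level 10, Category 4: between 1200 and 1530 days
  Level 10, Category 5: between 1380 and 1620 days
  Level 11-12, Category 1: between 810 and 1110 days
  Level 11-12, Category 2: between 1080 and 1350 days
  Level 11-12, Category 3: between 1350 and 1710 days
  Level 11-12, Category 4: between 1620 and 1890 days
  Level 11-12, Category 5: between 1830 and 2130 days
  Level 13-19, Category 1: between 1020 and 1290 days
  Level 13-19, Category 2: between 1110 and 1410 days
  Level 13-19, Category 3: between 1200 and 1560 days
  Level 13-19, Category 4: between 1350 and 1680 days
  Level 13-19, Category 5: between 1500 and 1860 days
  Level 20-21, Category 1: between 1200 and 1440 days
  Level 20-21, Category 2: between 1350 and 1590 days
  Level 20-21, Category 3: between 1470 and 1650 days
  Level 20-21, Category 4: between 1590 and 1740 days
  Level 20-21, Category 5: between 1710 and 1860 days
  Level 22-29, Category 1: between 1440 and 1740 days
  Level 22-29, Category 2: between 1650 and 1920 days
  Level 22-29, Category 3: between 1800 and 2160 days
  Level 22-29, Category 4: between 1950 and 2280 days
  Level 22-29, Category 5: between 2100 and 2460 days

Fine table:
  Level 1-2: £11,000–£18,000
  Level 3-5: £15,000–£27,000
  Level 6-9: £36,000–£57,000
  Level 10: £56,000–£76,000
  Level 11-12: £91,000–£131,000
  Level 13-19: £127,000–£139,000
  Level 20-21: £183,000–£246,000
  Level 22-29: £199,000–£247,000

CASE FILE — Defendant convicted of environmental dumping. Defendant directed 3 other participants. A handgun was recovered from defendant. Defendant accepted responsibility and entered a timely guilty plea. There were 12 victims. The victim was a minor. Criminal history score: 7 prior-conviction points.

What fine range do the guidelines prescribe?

£91,000–£131,000

Base offense level for environmental dumping: 8.
A1 does not apply.
A2 does not apply.
A3 applies: 8 + 2 = 10.
A4 applies (level before this adjustment is 10 < 20, so +2): 10 + 2 = 12.
A5 applies: 12 + 1 = 13.
A6 applies: 13 − 3 = 10.
A8 applies: 10 + 2 = 12.
Final offense level: 12.
Level 12 falls in the 11-12 band.
Fine table: Level 11-12 → £91,000–£131,000.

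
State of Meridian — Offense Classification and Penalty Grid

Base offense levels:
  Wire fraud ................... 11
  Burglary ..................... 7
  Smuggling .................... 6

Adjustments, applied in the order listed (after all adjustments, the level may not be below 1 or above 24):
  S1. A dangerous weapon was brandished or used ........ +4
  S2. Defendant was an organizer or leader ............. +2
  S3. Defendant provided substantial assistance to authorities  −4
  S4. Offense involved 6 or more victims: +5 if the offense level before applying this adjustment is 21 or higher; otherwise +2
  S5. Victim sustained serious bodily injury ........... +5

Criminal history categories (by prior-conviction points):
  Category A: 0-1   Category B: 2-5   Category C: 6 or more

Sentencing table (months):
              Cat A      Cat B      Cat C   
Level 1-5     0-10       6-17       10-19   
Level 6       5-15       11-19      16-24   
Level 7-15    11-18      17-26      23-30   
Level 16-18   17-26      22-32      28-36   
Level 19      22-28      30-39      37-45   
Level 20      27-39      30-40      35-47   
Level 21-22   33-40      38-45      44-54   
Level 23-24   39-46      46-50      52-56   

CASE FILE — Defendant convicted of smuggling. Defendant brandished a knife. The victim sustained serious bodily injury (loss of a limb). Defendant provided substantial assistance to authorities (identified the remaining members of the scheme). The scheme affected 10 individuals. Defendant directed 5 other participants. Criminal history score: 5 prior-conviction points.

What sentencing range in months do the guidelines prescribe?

Base offense level for smuggling: 6.
S1 applies: 6 + 4 = 10.
S2 applies: 10 + 2 = 12.
S3 applies: 12 − 4 = 8.
S4 applies (level before this adjustment is 8 < 21, so +2): 8 + 2 = 10.
S5 applies: 10 + 5 = 15.
Final offense level: 15.
Criminal history: 5 prior points → Category B (2-5).
Level 15 falls in the 7-15 band.
Grid: Level 7-15 × Category B = 17-26 months.

17-26 months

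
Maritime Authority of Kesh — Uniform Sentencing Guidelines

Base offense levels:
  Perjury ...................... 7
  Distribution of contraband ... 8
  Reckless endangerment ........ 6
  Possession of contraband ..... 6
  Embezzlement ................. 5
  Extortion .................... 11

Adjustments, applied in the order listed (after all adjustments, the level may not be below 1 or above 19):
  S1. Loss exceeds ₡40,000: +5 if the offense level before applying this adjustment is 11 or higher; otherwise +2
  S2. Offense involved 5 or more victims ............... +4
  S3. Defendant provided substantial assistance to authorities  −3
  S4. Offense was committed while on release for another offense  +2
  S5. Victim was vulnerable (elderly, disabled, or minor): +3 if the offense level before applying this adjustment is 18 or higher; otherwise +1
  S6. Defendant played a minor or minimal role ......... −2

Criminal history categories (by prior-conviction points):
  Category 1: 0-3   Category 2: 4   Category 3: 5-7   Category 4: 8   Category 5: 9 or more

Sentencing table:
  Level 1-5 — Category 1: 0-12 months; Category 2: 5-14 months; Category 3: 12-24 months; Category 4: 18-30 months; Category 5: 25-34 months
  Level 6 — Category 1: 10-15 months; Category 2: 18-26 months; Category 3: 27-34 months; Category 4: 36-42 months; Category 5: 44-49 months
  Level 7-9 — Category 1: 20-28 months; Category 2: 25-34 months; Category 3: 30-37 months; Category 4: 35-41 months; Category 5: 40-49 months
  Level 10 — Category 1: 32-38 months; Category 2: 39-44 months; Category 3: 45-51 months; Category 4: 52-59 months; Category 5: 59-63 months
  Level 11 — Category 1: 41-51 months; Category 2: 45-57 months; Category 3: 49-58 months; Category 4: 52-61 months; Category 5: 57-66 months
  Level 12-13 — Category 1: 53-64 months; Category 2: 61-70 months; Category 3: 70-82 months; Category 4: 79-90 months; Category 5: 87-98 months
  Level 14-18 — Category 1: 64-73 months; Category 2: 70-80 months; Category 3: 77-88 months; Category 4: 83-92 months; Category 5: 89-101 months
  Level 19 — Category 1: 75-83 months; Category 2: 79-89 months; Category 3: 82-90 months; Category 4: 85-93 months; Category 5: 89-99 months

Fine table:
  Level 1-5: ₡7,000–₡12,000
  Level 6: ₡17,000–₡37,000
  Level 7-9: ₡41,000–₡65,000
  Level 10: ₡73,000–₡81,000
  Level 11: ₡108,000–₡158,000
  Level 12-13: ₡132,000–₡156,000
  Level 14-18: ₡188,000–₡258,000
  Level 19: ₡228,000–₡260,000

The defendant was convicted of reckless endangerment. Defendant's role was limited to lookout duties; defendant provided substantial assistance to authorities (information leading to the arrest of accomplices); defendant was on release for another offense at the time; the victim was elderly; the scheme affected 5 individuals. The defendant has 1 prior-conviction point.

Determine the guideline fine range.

Base offense level for reckless endangerment: 6.
S1 does not apply.
S2 applies: 6 + 4 = 10.
S3 applies: 10 − 3 = 7.
S4 applies: 7 + 2 = 9.
S5 applies (level before this adjustment is 9 < 18, so +1): 9 + 1 = 10.
S6 applies: 10 − 2 = 8.
Final offense level: 8.
Level 8 falls in the 7-9 band.
Fine table: Level 7-9 → ₡41,000–₡65,000.

₡41,000–₡65,000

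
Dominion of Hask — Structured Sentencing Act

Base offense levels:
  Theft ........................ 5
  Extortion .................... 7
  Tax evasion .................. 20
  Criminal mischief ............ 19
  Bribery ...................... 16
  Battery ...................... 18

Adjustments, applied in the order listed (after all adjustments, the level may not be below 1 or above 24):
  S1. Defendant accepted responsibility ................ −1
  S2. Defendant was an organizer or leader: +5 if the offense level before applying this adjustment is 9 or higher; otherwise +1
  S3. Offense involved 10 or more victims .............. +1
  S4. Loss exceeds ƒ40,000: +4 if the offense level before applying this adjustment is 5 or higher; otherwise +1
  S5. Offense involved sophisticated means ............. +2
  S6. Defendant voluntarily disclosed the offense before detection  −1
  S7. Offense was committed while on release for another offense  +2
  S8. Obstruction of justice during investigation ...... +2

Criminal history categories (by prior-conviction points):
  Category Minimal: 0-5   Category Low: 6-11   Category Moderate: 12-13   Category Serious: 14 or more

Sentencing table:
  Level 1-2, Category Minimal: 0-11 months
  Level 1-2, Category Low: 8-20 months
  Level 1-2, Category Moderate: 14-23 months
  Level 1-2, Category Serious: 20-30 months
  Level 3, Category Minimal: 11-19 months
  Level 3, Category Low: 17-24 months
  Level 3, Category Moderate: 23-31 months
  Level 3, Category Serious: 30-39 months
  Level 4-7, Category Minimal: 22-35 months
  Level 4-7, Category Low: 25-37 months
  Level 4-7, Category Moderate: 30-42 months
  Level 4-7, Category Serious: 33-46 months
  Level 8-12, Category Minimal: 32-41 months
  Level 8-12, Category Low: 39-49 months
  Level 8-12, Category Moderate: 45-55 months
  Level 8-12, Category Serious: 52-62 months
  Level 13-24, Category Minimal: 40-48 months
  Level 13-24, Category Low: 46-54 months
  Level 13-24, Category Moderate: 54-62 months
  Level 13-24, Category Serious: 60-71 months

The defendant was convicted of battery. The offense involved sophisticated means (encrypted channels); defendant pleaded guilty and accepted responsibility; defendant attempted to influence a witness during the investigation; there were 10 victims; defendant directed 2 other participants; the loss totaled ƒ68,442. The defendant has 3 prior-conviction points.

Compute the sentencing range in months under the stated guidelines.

Base offense level for battery: 18.
S1 applies: 18 − 1 = 17.
S2 applies (level before this adjustment is 17 ≥ 9, so +5): 17 + 5 = 22.
S3 applies: 22 + 1 = 23.
S4 applies (level before this adjustment is 23 ≥ 5, so +4): 23 + 4 = 27.
S5 applies: 27 + 2 = 29.
S6 does not apply.
S7 does not apply.
S8 applies: 29 + 2 = 31.
Level 31 exceeds the maximum of 24; capped at 24.
Final offense level: 24.
Criminal history: 3 prior points → Category Minimal (0-5).
Level 24 falls in the 13-24 band.
Grid: Level 13-24 × Category Minimal = 40-48 months.

40-48 months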